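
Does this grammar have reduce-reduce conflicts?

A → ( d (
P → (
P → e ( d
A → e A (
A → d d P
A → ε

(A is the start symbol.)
A reduce-reduce conflict occurs when an LR(0) state has two complete items [A → α .] and [B → β .] — both call for a reduction, and with no lookahead the parser cannot choose between them.

Augment with A' → A and build the canonical LR(0) collection (I0 = CLOSURE({[A' → . A]}), then GOTO on every symbol after a dot until no new states appear). It has 15 states:
  I0: { [A → . ( d (], [A → . d d P], [A → . e A (], [A → .], [A' → . A] }  — shift, reduce
  I1: { [A → ( . d (] }  — shift
  I2: { [A' → A .] }  — accept
  I3: { [A → d . d P] }  — shift
  I4: { [A → . ( d (], [A → . d d P], [A → . e A (], [A → .], [A → e . A (] }  — shift, reduce
  I5: { [A → e A . (] }  — shift
  I6: { [A → e A ( .] }  — reduce
  I7: { [A → d d . P], [P → . (], [P → . e ( d] }  — shift
  I8: { [P → ( .] }  — reduce
  I9: { [A → d d P .] }  — reduce
  I10: { [P → e . ( d] }  — shift
  I11: { [P → e ( . d] }  — shift
  I12: { [P → e ( d .] }  — reduce
  I13: { [A → ( d . (] }  — shift
  I14: { [A → ( d ( .] }  — reduce

No state contains more than one complete item.

Answer: No reduce-reduce conflicts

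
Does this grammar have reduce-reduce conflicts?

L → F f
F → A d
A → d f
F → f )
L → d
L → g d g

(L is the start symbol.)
Augment with L' → L and build the canonical LR(0) collection (I0 = CLOSURE({[L' → . L]}), then GOTO on every symbol after a dot until no new states appear). It has 13 states:
  I0: { [A → . d f], [F → . A d], [F → . f )], [L → . F f], [L → . d], [L → . g d g], [L' → . L] }  — shift
  I1: { [F → A . d] }  — shift
  I2: { [L → F . f] }  — shift
  I3: { [L' → L .] }  — accept
  I4: { [A → d . f], [L → d .] }  — shift, reduce
  I5: { [F → f . )] }  — shift
  I6: { [L → g . d g] }  — shift
  I7: { [L → g d . g] }  — shift
  I8: { [L → g d g .] }  — reduce
  I9: { [F → f ) .] }  — reduce
  I10: { [A → d f .] }  — reduce
  I11: { [L → F f .] }  — reduce
  I12: { [F → A d .] }  — reduce

No state contains more than one complete item.

Answer: No reduce-reduce conflicts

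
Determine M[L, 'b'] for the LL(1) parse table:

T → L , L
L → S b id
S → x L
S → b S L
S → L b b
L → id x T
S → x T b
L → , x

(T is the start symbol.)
To find M[L, 'b'], we find productions for L where 'b' is in the predict set (PREDICT(N → α) = (FIRST(α) \ {ε}) ∪ (FOLLOW(N) if α ⇒* ε)).

Relevant sets:
  FIRST(S) = { ',', 'b', 'id', 'x' }

L → S b id: PREDICT = { ',', 'b', 'id', 'x' }
  'b' is in predict set, so this production goes in M[L, 'b']
L → id x T: PREDICT = { 'id' }
L → , x: PREDICT = { ',' }

M[L, 'b'] = L → S b id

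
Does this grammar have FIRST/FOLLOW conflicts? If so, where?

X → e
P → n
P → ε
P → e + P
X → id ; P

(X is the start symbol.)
No FIRST/FOLLOW conflicts.

A FIRST/FOLLOW conflict occurs when a non-terminal N has a nullable alternative N → β (β ⇒* ε) and another alternative N → α with FIRST(α) ∩ FOLLOW(N) ≠ ∅: on such a lookahead the parser cannot decide between expanding α and letting N vanish via β.

Nullable non-terminals: P.

P: nullable alternative(s) P → ε; FOLLOW(P) = { $ }
  P → n: FIRST \ {ε} = { 'n' } — disjoint from FOLLOW(P)
  P → ε: FIRST \ {ε} = { } — this is the only nullable alternative, skip
  P → e + P: FIRST \ {ε} = { 'e' } — disjoint from FOLLOW(P)

X has no nullable alternative, so no FIRST/FOLLOW check is needed there.

No FIRST/FOLLOW conflicts found.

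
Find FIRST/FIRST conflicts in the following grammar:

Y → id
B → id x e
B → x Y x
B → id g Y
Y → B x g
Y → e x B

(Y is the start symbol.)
A FIRST/FIRST conflict occurs when two productions N → α and N → β for the same non-terminal have FIRST(α) ∩ FIRST(β) ≠ ∅ (with ε ∈ FIRST of a nullable right-hand side, so two nullable alternatives also conflict).

FIRST sets of the non-terminals at (or reachable through a nullable prefix from) the front of some alternative:
  FIRST(B) = { 'id', 'x' }

Productions for Y:
  Y → id: FIRST = { 'id' }
  Y → B x g: FIRST = { 'id', 'x' }
  Y → e x B: FIRST = { 'e' }
Productions for B:
  B → id x e: FIRST = { 'id' }
  B → x Y x: FIRST = { 'x' }
  B → id g Y: FIRST = { 'id' }

Conflict for Y: Y → id and Y → B x g
  Overlap: { 'id' }
Conflict for B: B → id x e and B → id g Y
  Overlap: { 'id' }

Answer: Yes. Y → id / Y → B x g on { 'id' }; B → id x e / B → id g Y on { 'id' }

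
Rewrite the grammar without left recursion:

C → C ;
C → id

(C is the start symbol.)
C is directly left-recursive. The standard transformation for
  A → A α₁ | ... | A α_m | β₁ | ... | β_n
is
  A  → β₁ A' | ... | β_n A'
  A' → α₁ A' | ... | α_m A' | ε

C → id becomes C → id C'
C → C ; becomes C' → ; C'
Add C' → ε

Resulting grammar:
C → id C'
C' → ; C'
C' → ε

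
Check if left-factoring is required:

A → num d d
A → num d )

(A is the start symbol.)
Yes, A has productions with common prefix 'num d'

Left-factoring is needed when two productions for the same non-terminal
share a common prefix on the right-hand side.

Productions for A:
  A → num d d
  A → num d )

Found common prefix 'num d' in productions for A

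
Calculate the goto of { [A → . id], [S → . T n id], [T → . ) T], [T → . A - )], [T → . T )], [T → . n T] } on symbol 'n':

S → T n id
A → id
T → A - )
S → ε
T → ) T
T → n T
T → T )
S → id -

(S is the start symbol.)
{ [A → . id], [T → . ) T], [T → . A - )], [T → . T )], [T → . n T], [T → n . T] }

GOTO(I, 'n') = CLOSURE({ [A → αX.β] : [A → α.Xβ] ∈ I, X = 'n' })

Items with dot before 'n', with the dot advanced:
  [T → . n T] → [T → n . T]
Closure of the advanced items:
  [T → n . T] has the dot before T: add [T → . A - )], [T → . ) T], [T → . n T], [T → . T )]
  [T → . A - )] has the dot before A: add [A → . id]

GOTO = { [A → . id], [T → . ) T], [T → . A - )], [T → . T )], [T → . n T], [T → n . T] }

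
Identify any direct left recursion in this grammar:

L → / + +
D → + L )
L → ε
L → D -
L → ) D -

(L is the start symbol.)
No direct left recursion

Direct left recursion occurs when N → N α for some non-terminal N (the right-hand side begins with the left-hand side itself).

L → / + +: starts with '/'
D → + L ): starts with '+'
L → ε: starts with ε
L → D -: starts with D
L → ) D -: starts with ')'

No direct left recursion found.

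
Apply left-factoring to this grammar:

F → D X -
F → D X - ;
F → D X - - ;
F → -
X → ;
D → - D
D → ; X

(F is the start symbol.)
Left-factoring transforms A → αβ₁ | αβ₂ into A → αA' and A' → β₁ | β₂
(α is the longest common prefix among the alternatives). Repeat until
no nonterminal has two alternatives with a common prefix.

Round 1: F has alternatives sharing prefix 'D X -'. Introduce F': F → D X - F'
  Add: F' → ε
  Add: F' → ;
  Add: F' → - ;

No remaining common prefixes — done.

Resulting grammar:
F → D X - F'
F' → ε
F' → ;
F' → - ;
F → -
X → ;
D → - D
D → ; X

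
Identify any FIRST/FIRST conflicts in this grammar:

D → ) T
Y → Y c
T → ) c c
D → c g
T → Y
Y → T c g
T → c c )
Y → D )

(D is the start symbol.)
FIRST sets of the non-terminals at (or reachable through a nullable prefix from) the front of some alternative:
  FIRST(Y) = { ')', 'c' }
  FIRST(T) = { ')', 'c' }
  FIRST(D) = { ')', 'c' }

Productions for D:
  D → ) T: FIRST = { ')' }
  D → c g: FIRST = { 'c' }
Productions for Y:
  Y → Y c: FIRST = { ')', 'c' }
  Y → T c g: FIRST = { ')', 'c' }
  Y → D ): FIRST = { ')', 'c' }
Productions for T:
  T → ) c c: FIRST = { ')' }
  T → Y: FIRST = { ')', 'c' }
  T → c c ): FIRST = { 'c' }

Conflict for Y: Y → Y c and Y → T c g
  Overlap: { ')', 'c' }
Conflict for Y: Y → Y c and Y → D )
  Overlap: { ')', 'c' }
Conflict for Y: Y → T c g and Y → D )
  Overlap: { ')', 'c' }
Conflict for T: T → ) c c and T → Y
  Overlap: { ')' }
Conflict for T: T → Y and T → c c )
  Overlap: { 'c' }

Answer: Yes. Y → Y c / Y → T c g on { ')', 'c' }; Y → Y c / Y → D ')' on { ')', 'c' }; Y → T c g / Y → D ')' on { ')', 'c' }; T → ')' c c / T → Y on { ')' }; T → Y / T → c c ')' on { 'c' }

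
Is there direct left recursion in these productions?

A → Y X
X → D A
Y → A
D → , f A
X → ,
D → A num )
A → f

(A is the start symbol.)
No direct left recursion

Direct left recursion occurs when N → N α for some non-terminal N (the right-hand side begins with the left-hand side itself).

A → Y X: starts with Y
X → D A: starts with D
Y → A: starts with A
D → , f A: starts with ','
X → ,: starts with ','
D → A num ): starts with A
A → f: starts with f

No direct left recursion found.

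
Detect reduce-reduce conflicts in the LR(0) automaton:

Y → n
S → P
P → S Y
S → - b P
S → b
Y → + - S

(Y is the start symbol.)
Augment with Y' → Y and build the canonical LR(0) collection (I0 = CLOSURE({[Y' → . Y]}), then GOTO on every symbol after a dot until no new states appear). It has 13 states:
  I0: { [Y → . + - S], [Y → . n], [Y' → . Y] }  — shift
  I1: { [Y → + . - S] }  — shift
  I2: { [Y' → Y .] }  — accept
  I3: { [Y → n .] }  — reduce
  I4: { [P → . S Y], [S → . - b P], [S → . P], [S → . b], [Y → + - . S] }  — shift
  I5: { [S → - . b P] }  — shift
  I6: { [S → P .] }  — reduce
  I7: { [P → S . Y], [Y → + - S .], [Y → . + - S], [Y → . n] }  — shift, reduce
  I8: { [S → b .] }  — reduce
  I9: { [P → S Y .] }  — reduce
  I10: { [P → . S Y], [S → - b . P], [S → . - b P], [S → . P], [S → . b] }  — shift
  I11: { [S → - b P .], [S → P .] }  — 2 reduces
  I12: { [P → S . Y], [Y → . + - S], [Y → . n] }  — shift

I11 contains complete items [S → - b P .], [S → P .] — reduce-reduce conflict.

Answer: Yes — I11: [S → - b P .] vs [S → P .]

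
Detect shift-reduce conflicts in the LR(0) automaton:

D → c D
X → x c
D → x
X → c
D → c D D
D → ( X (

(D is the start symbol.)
Augment with D' → D and build the canonical LR(0) collection (I0 = CLOSURE({[D' → . D]}), then GOTO on every symbol after a dot until no new states appear). It has 12 states:
  I0: { [D → . ( X (], [D → . c D D], [D → . c D], [D → . x], [D' → . D] }  — shift
  I1: { [D → ( . X (], [X → . c], [X → . x c] }  — shift
  I2: { [D' → D .] }  — accept
  I3: { [D → . ( X (], [D → . c D D], [D → . c D], [D → . x], [D → c . D D], [D → c . D] }  — shift
  I4: { [D → x .] }  — reduce
  I5: { [D → . ( X (], [D → . c D D], [D → . c D], [D → . x], [D → c D . D], [D → c D .] }  — shift, reduce
  I6: { [D → c D D .] }  — reduce
  I7: { [D → ( X . (] }  — shift
  I8: { [X → c .] }  — reduce
  I9: { [X → x . c] }  — shift
  I10: { [X → x c .] }  — reduce
  I11: { [D → ( X ( .] }  — reduce

I5 contains reduce item [D → c D .] and shift items [D → . ( X (], [D → . c D], [D → . c D D], [D → . x] — shift-reduce conflict.

Answer: Yes — I5: [D → c D .] vs [D → . ( X (]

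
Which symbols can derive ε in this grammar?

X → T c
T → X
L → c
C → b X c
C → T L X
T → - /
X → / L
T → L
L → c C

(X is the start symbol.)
None

There are no ε-productions, so no non-terminal can derive ε.
No non-terminals are nullable.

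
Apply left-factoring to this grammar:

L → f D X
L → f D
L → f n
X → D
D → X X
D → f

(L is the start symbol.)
Left-factoring transforms A → αβ₁ | αβ₂ into A → αA' and A' → β₁ | β₂
(α is the longest common prefix among the alternatives). Repeat until
no nonterminal has two alternatives with a common prefix.

Round 1: L has alternatives sharing prefix 'f'. Introduce L': L → f L'
  Add: L' → D X
  Add: L' → D
  Add: L' → n

Round 2: L' has alternatives sharing prefix 'D'. Introduce L'': L' → D L''
  Add: L'' → X
  Add: L'' → ε

No remaining common prefixes — done.

Resulting grammar:
L → f L'
L' → D L''
L'' → X
L'' → ε
L' → n
X → D
D → X X
D → f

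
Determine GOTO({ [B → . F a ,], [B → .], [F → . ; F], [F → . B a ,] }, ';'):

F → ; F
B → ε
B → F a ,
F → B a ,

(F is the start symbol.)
{ [B → . F a ,], [B → .], [F → . ; F], [F → . B a ,], [F → ; . F] }

GOTO(I, ';') = CLOSURE({ [A → αX.β] : [A → α.Xβ] ∈ I, X = ';' })

Items with dot before ';', with the dot advanced:
  [F → . ; F] → [F → ; . F]
Closure of the advanced items:
  [F → ; . F] has the dot before F: add [F → . ; F], [F → . B a ,]
  [F → . B a ,] has the dot before B: add [B → .], [B → . F a ,]

GOTO = { [B → . F a ,], [B → .], [F → . ; F], [F → . B a ,], [F → ; . F] }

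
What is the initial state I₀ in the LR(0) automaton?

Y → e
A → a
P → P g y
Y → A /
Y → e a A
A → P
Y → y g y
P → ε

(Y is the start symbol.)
First, augment the grammar with Y' → Y
I₀ = CLOSURE({ [Y' → . Y] }):
  [Y' → . Y] has the dot before Y: add [Y → . e], [Y → . A /], [Y → . e a A], [Y → . y g y]
  [Y → . A /] has the dot before A: add [A → . a], [A → . P]
  [A → . P] has the dot before P: add [P → . P g y], [P → .]
No further items can be added.

I₀ = { [A → . P], [A → . a], [P → . P g y], [P → .], [Y → . A /], [Y → . e a A], [Y → . e], [Y → . y g y], [Y' → . Y] }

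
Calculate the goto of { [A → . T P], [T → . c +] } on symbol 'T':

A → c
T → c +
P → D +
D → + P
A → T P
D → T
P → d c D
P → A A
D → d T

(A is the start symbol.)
{ [A → . T P], [A → . c], [A → T . P], [D → . + P], [D → . T], [D → . d T], [P → . A A], [P → . D +], [P → . d c D], [T → . c +] }

GOTO(I, 'T') = CLOSURE({ [A → αX.β] : [A → α.Xβ] ∈ I, X = 'T' })

Items with dot before 'T', with the dot advanced:
  [A → . T P] → [A → T . P]
Closure of the advanced items:
  [A → T . P] has the dot before P: add [P → . D +], [P → . d c D], [P → . A A]
  [P → . D +] has the dot before D: add [D → . + P], [D → . T], [D → . d T]
  [P → . A A] has the dot before A: add [A → . c], [A → . T P]
  [D → . T] has the dot before T: add [T → . c +]

GOTO = { [A → . T P], [A → . c], [A → T . P], [D → . + P], [D → . T], [D → . d T], [P → . A A], [P → . D +], [P → . d c D], [T → . c +] }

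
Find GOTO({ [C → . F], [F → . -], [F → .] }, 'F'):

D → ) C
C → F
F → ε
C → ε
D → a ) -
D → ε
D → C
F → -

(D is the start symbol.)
{ [C → F .] }

GOTO(I, 'F') = CLOSURE({ [A → αX.β] : [A → α.Xβ] ∈ I, X = 'F' })

Items with dot before 'F', with the dot advanced:
  [C → . F] → [C → F .]
Closure adds nothing (no advanced item has the dot before a non-terminal).

GOTO = { [C → F .] }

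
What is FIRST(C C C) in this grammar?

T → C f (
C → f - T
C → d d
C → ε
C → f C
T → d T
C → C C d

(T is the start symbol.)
FIRST sets of the non-terminals involved (from the grammar, by fixed-point iteration):
  FIRST(C) = { 'd', 'f', ε }

To compute FIRST(C C C), process the symbols left to right:
Symbol C is a non-terminal. Add FIRST(C) \ {ε} = { 'd', 'f' }
C is nullable (ε ∈ FIRST(C)), continue to the next symbol.
Symbol C is a non-terminal. Add FIRST(C) \ {ε} = { 'd', 'f' }
C is nullable (ε ∈ FIRST(C)), continue to the next symbol.
Symbol C is a non-terminal. Add FIRST(C) \ {ε} = { 'd', 'f' }
C is nullable (ε ∈ FIRST(C)), continue to the next symbol.
All symbols are nullable, so ε is in the result.
FIRST(C C C) = { 'd', 'f', ε }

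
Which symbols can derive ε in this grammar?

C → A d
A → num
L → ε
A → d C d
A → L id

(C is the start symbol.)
A non-terminal is nullable if it can derive ε (the empty string): either it has an ε-production, or it has a production whose right-hand side consists entirely of nullable non-terminals.

ε-productions: L → ε
So L is immediately nullable.
No further non-terminal can be added: every production for the remaining non-terminals contains a terminal or a non-nullable non-terminal.
Nullable = { 'L' }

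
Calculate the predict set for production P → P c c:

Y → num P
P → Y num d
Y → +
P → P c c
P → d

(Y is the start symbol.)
PREDICT(P → P c c) = (FIRST(RHS) \ {ε}) ∪ (FOLLOW(P) if ε ∈ FIRST(RHS), i.e. RHS ⇒* ε)
FIRST(P) = { '+', 'd', 'num' }
FIRST(P c c) = { '+', 'd', 'num' }
ε ∉ FIRST(P c c), so FOLLOW(P) is not added.
PREDICT(P → P c c) = { '+', 'd', 'num' }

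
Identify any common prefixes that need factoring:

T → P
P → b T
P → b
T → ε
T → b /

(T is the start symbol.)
Yes, P has productions with common prefix 'b'

Left-factoring is needed when two productions for the same non-terminal
share a common prefix on the right-hand side.

Productions for T:
  T → P
  T → ε
  T → b /
Productions for P:
  P → b T
  P → b

Found common prefix 'b' in productions for P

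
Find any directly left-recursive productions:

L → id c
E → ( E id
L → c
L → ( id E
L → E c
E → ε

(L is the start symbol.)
Direct left recursion occurs when N → N α for some non-terminal N (the right-hand side begins with the left-hand side itself).

L → id c: starts with id
E → ( E id: starts with '('
L → c: starts with c
L → ( id E: starts with '('
L → E c: starts with E
E → ε: starts with ε

No direct left recursion found.

Answer: No direct left recursion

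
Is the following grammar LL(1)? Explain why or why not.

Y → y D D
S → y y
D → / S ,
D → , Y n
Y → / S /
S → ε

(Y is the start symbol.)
Relevant sets:
  FOLLOW(S) = { ',', '/' }

For Y:
  PREDICT(Y → y D D) = { 'y' }
  PREDICT(Y → '/' S '/') = { '/' }
For S:
  PREDICT(S → y y) = { 'y' }
  PREDICT(S → ε) = { ',', '/' }
For D:
  PREDICT(D → '/' S ',') = { '/' }
  PREDICT(D → ',' Y n) = { ',' }

All predict sets are disjoint. The grammar IS LL(1).

Answer: Yes, the grammar is LL(1).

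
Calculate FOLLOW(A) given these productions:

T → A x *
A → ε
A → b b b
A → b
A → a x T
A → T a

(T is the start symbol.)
{ 'x' }

In T → A x *: A is followed by x '*', add FIRST(x '*') \ {ε} = { 'x' }

Taking the union: FOLLOW(A) = { 'x' }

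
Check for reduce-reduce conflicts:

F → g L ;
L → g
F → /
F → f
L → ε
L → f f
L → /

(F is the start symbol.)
Augment with F' → F and build the canonical LR(0) collection (I0 = CLOSURE({[F' → . F]}), then GOTO on every symbol after a dot until no new states appear). It has 11 states:
  I0: { [F → . /], [F → . f], [F → . g L ;], [F' → . F] }  — shift
  I1: { [F → / .] }  — reduce
  I2: { [F' → F .] }  — accept
  I3: { [F → f .] }  — reduce
  I4: { [F → g . L ;], [L → . /], [L → . f f], [L → . g], [L → .] }  — shift, reduce
  I5: { [L → / .] }  — reduce
  I6: { [F → g L . ;] }  — shift
  I7: { [L → f . f] }  — shift
  I8: { [L → g .] }  — reduce
  I9: { [L → f f .] }  — reduce
  I10: { [F → g L ; .] }  — reduce

No state contains more than one complete item.

Answer: No reduce-reduce conflicts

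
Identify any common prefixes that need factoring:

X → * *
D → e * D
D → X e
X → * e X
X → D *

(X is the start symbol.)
Left-factoring is needed when two productions for the same non-terminal
share a common prefix on the right-hand side.

Productions for X:
  X → * *
  X → * e X
  X → D *
Productions for D:
  D → e * D
  D → X e

Found common prefix '*' in productions for X

Answer: Yes, X has productions with common prefix '*'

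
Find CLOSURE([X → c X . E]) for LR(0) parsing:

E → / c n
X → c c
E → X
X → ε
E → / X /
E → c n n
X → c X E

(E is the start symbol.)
Start with: [X → c X . E]
  [X → c X . E] has the dot before E: add [E → . / c n], [E → . X], [E → . / X /], [E → . c n n]
  [E → . X] has the dot before X: add [X → . c c], [X → .], [X → . c X E]
No further items can be added.

CLOSURE = { [E → . / X /], [E → . / c n], [E → . X], [E → . c n n], [X → . c X E], [X → . c c], [X → .], [X → c X . E] }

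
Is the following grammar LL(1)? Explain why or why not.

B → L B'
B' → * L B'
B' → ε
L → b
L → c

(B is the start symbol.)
Yes, the grammar is LL(1).

A grammar is LL(1) if for each non-terminal N with multiple productions, the predict sets of those productions are pairwise disjoint, where PREDICT(N → α) = (FIRST(α) \ {ε}) ∪ (FOLLOW(N) if α ⇒* ε).

Relevant sets:
  FOLLOW(B') = { $ }

For B':
  PREDICT(B' → '*' L B') = { '*' }
  PREDICT(B' → ε) = { $ }
For L:
  PREDICT(L → b) = { 'b' }
  PREDICT(L → c) = { 'c' }
B has a single production, so nothing to check there.

All predict sets are disjoint. The grammar IS LL(1).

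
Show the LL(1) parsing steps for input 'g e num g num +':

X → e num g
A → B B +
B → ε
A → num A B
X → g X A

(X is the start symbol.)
Stack is shown with the top on the left.

Stack        Input              Action
--------------------------------------
X $          g e num g num + $  output X → g X A
g X A $      g e num g num + $  match 'g'
X A $        e num g num + $    output X → e num g
e num g A $  e num g num + $    match 'e'
num g A $    num g num + $      match 'num'
g A $        g num + $          match 'g'
A $          num + $            output A → num A B
num A B $    num + $            match 'num'
A B $        + $                output A → B B +
B B + B $    + $                output B → ε
B + B $      + $                output B → ε
+ B $        + $                match '+'
B $          $                  output B → ε
$            $                  accept

The string is accepted.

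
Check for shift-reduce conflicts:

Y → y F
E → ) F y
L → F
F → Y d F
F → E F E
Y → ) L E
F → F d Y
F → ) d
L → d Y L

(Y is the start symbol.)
Augment with Y' → Y and build the canonical LR(0) collection (I0 = CLOSURE({[Y' → . Y]}), then GOTO on every symbol after a dot until no new states appear). It has 25 states:
  I0: { [Y → . ) L E], [Y → . y F], [Y' → . Y] }  — shift
  I1: { [E → . ) F y], [F → . ) d], [F → . E F E], [F → . F d Y], [F → . Y d F], [L → . F], [L → . d Y L], [Y → ) . L E], [Y → . ) L E], [Y → . y F] }  — shift
  I2: { [Y' → Y .] }  — accept
  I3: { [E → . ) F y], [F → . ) d], [F → . E F E], [F → . F d Y], [F → . Y d F], [Y → . ) L E], [Y → . y F], [Y → y . F] }  — shift
  I4: { [E → ) . F y], [E → . ) F y], [F → ) . d], [F → . ) d], [F → . E F E], [F → . F d Y], [F → . Y d F], [L → . F], [L → . d Y L], [Y → ) . L E], [Y → . ) L E], [Y → . y F] }  — shift
  I5: { [E → . ) F y], [F → . ) d], [F → . E F E], [F → . F d Y], [F → . Y d F], [F → E . F E], [Y → . ) L E], [Y → . y F] }  — shift
  I6: { [F → F . d Y], [Y → y F .] }  — shift, reduce
  I7: { [F → Y . d F] }  — shift
  I8: { [E → . ) F y], [F → . ) d], [F → . E F E], [F → . F d Y], [F → . Y d F], [F → Y d . F], [Y → . ) L E], [Y → . y F] }  — shift
  I9: { [F → F . d Y], [F → Y d F .] }  — shift, reduce
  I10: { [F → F d . Y], [Y → . ) L E], [Y → . y F] }  — shift
  I11: { [F → F d Y .] }  — reduce
  I12: { [E → . ) F y], [F → E F . E], [F → F . d Y] }  — shift
  I13: { [E → ) . F y], [E → . ) F y], [F → . ) d], [F → . E F E], [F → . F d Y], [F → . Y d F], [Y → . ) L E], [Y → . y F] }  — shift
  I14: { [F → E F E .] }  — reduce
  I15: { [E → ) F . y], [F → F . d Y] }  — shift
  I16: { [E → ) F y .] }  — reduce
  I17: { [E → ) F . y], [F → F . d Y], [L → F .] }  — shift, reduce
  I18: { [E → . ) F y], [Y → ) L . E] }  — shift
  I19: { [F → ) d .], [L → d . Y L], [Y → . ) L E], [Y → . y F] }  — shift, reduce
  I20: { [E → . ) F y], [F → . ) d], [F → . E F E], [F → . F d Y], [F → . Y d F], [L → . F], [L → . d Y L], [L → d Y . L], [Y → . ) L E], [Y → . y F] }  — shift
  I21: { [F → F . d Y], [L → F .] }  — shift, reduce
  I22: { [L → d Y L .] }  — reduce
  I23: { [L → d . Y L], [Y → . ) L E], [Y → . y F] }  — shift
  I24: { [Y → ) L E .] }  — reduce

I6 contains reduce item [Y → y F .] and shift item [F → F . d Y] — shift-reduce conflict.
I9 contains reduce item [F → Y d F .] and shift item [F → F . d Y] — shift-reduce conflict.
I17 contains reduce item [L → F .] and shift items [E → ) F . y], [F → F . d Y] — shift-reduce conflict.
I19 contains reduce item [F → ) d .] and shift items [Y → . ) L E], [Y → . y F] — shift-reduce conflict.
I21 contains reduce item [L → F .] and shift item [F → F . d Y] — shift-reduce conflict.

Answer: Yes — I6: [Y → y F .] vs [F → F . d Y]; I9: [F → Y d F .] vs [F → F . d Y]; I17: [L → F .] vs [E → ) F . y]; I19: [F → ) d .] vs [Y → . ) L E]; I21: [L → F .] vs [F → F . d Y]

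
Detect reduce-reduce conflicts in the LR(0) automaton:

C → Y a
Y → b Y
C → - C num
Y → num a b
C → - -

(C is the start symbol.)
No reduce-reduce conflicts

Augment with C' → C and build the canonical LR(0) collection (I0 = CLOSURE({[C' → . C]}), then GOTO on every symbol after a dot until no new states appear). It has 13 states:
  I0: { [C → . - -], [C → . - C num], [C → . Y a], [C' → . C], [Y → . b Y], [Y → . num a b] }  — shift
  I1: { [C → - . -], [C → - . C num], [C → . - -], [C → . - C num], [C → . Y a], [Y → . b Y], [Y → . num a b] }  — shift
  I2: { [C' → C .] }  — accept
  I3: { [C → Y . a] }  — shift
  I4: { [Y → . b Y], [Y → . num a b], [Y → b . Y] }  — shift
  I5: { [Y → num . a b] }  — shift
  I6: { [Y → num a . b] }  — shift
  I7: { [Y → num a b .] }  — reduce
  I8: { [Y → b Y .] }  — reduce
  I9: { [C → Y a .] }  — reduce
  I10: { [C → - - .], [C → - . -], [C → - . C num], [C → . - -], [C → . - C num], [C → . Y a], [Y → . b Y], [Y → . num a b] }  — shift, reduce
  I11: { [C → - C . num] }  — shift
  I12: { [C → - C num .] }  — reduce

No state contains more than one complete item.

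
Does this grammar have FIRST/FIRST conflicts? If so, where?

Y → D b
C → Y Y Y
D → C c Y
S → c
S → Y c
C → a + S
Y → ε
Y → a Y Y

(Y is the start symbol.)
FIRST sets of the non-terminals at (or reachable through a nullable prefix from) the front of some alternative:
  FIRST(D) = { 'a', 'c' }
  FIRST(Y) = { 'a', 'c', ε }

Productions for Y:
  Y → D b: FIRST = { 'a', 'c' }
  Y → ε: FIRST = { ε }
  Y → a Y Y: FIRST = { 'a' }
Productions for C:
  C → Y Y Y: FIRST = { 'a', 'c', ε }
  C → a + S: FIRST = { 'a' }
Productions for S:
  S → c: FIRST = { 'c' }
  S → Y c: FIRST = { 'a', 'c' }
D has only one production, so no FIRST/FIRST conflict is possible there.

Conflict for Y: Y → D b and Y → a Y Y
  Overlap: { 'a' }
Conflict for C: C → Y Y Y and C → a + S
  Overlap: { 'a' }
Conflict for S: S → c and S → Y c
  Overlap: { 'c' }

Answer: Yes. Y → D b / Y → a Y Y on { 'a' }; C → Y Y Y / C → a '+' S on { 'a' }; S → c / S → Y c on { 'c' }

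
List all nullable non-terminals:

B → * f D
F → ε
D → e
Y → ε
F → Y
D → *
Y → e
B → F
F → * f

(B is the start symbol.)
A non-terminal is nullable if it can derive ε (the empty string): either it has an ε-production, or it has a production whose right-hand side consists entirely of nullable non-terminals.

ε-productions: F → ε, Y → ε
So F, Y are immediately nullable.
B → F: every symbol on the right is nullable, so B is nullable too.
No further non-terminal can be added: every production for the remaining non-terminals contains a terminal or a non-nullable non-terminal.
Nullable = { 'B', 'F', 'Y' }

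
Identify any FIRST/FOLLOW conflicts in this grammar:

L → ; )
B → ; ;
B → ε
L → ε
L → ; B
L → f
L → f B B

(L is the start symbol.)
Yes. B → ';' ';' with FOLLOW(B) on { ';' }

A FIRST/FOLLOW conflict occurs when a non-terminal N has a nullable alternative N → β (β ⇒* ε) and another alternative N → α with FIRST(α) ∩ FOLLOW(N) ≠ ∅: on such a lookahead the parser cannot decide between expanding α and letting N vanish via β.

Nullable non-terminals: B, L.

B: nullable alternative(s) B → ε; FOLLOW(B) = { $, ';' }
  B → ; ;: FIRST \ {ε} = { ';' } — overlaps FOLLOW(B) on { ';' }: CONFLICT
  B → ε: FIRST \ {ε} = { } — this is the only nullable alternative, skip

L: nullable alternative(s) L → ε; FOLLOW(L) = { $ }
  L → ; ): FIRST \ {ε} = { ';' } — disjoint from FOLLOW(L)
  L → ε: FIRST \ {ε} = { } — this is the only nullable alternative, skip
  L → ; B: FIRST \ {ε} = { ';' } — disjoint from FOLLOW(L)
  L → f: FIRST \ {ε} = { 'f' } — disjoint from FOLLOW(L)
  L → f B B: FIRST \ {ε} = { 'f' } — disjoint from FOLLOW(L)

So the grammar has 1 FIRST/FOLLOW conflict (marked CONFLICT above).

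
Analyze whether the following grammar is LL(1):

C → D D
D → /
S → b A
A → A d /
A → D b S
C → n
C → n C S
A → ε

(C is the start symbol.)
No. Predict set conflict for C: { 'n' }

A grammar is LL(1) if for each non-terminal N with multiple productions, the predict sets of those productions are pairwise disjoint, where PREDICT(N → α) = (FIRST(α) \ {ε}) ∪ (FOLLOW(N) if α ⇒* ε).

Relevant sets:
  FIRST(D) = { '/' }
  FIRST(A) = { '/', 'd', ε }
  FOLLOW(A) = { $, 'b', 'd' }

For C:
  PREDICT(C → D D) = { '/' }
  PREDICT(C → n) = { 'n' }
  PREDICT(C → n C S) = { 'n' }
For A:
  PREDICT(A → A d '/') = { '/', 'd' }
  PREDICT(A → D b S) = { '/' }
  PREDICT(A → ε) = { $, 'b', 'd' }
D, S have a single production, so nothing to check there.

Conflict found: Predict set conflict for C: { 'n' }
The grammar is NOT LL(1).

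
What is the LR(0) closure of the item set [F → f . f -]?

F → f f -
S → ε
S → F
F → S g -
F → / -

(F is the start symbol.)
Start with: [F → f . f -]
The dot precedes the terminal f, so nothing is added.

CLOSURE = { [F → f . f -] }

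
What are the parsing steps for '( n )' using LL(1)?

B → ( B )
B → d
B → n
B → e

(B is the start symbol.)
LL(1) parsing maintains a stack (initially the start symbol over $) and the input. At each step: if the stack top is a terminal, match it against the current input token; if it is a non-terminal N, replace it with the RHS of M[N, lookahead] (the unique production whose predict set contains the lookahead).

Stack is shown with the top on the left.

Stack    Input    Action
------------------------
B $      ( n ) $  output B → ( B )
( B ) $  ( n ) $  match '('
B ) $    n ) $    output B → n
n ) $    n ) $    match 'n'
) $      ) $      match ')'
$        $        accept

The string is accepted.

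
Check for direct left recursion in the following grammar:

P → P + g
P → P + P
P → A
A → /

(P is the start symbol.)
Yes, P is left-recursive

Direct left recursion occurs when N → N α for some non-terminal N (the right-hand side begins with the left-hand side itself).

P → P + g: LEFT RECURSIVE (starts with P)
P → P + P: LEFT RECURSIVE (starts with P)
P → A: starts with A
A → /: starts with '/'

The grammar has direct left recursion on: P.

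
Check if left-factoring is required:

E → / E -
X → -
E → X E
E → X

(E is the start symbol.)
Yes, E has productions with common prefix 'X'

Left-factoring is needed when two productions for the same non-terminal
share a common prefix on the right-hand side.

Productions for E:
  E → / E -
  E → X E
  E → X

Found common prefix 'X' in productions for E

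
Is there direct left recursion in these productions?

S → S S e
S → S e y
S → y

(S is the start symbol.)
Yes, S is left-recursive

S → S S e: LEFT RECURSIVE (starts with S)
S → S e y: LEFT RECURSIVE (starts with S)
S → y: starts with y

The grammar has direct left recursion on: S.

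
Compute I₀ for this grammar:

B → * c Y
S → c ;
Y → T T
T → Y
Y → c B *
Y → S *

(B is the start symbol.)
First, augment the grammar with B' → B
I₀ = CLOSURE({ [B' → . B] }):
  [B' → . B] has the dot before B: add [B → . * c Y]
No further items can be added.

I₀ = { [B → . * c Y], [B' → . B] }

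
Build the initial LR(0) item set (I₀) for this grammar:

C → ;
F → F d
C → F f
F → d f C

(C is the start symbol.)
{ [C → . ;], [C → . F f], [C' → . C], [F → . F d], [F → . d f C] }

First, augment the grammar with C' → C
I₀ = CLOSURE({ [C' → . C] }):
  [C' → . C] has the dot before C: add [C → . ;], [C → . F f]
  [C → . F f] has the dot before F: add [F → . F d], [F → . d f C]
No further items can be added.

I₀ = { [C → . ;], [C → . F f], [C' → . C], [F → . F d], [F → . d f C] }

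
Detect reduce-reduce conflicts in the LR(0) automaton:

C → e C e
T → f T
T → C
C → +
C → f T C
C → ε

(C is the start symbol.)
Yes — I8: [C → .] vs [T → f T .]

Augment with C' → C and build the canonical LR(0) collection (I0 = CLOSURE({[C' → . C]}), then GOTO on every symbol after a dot until no new states appear). It has 12 states:
  I0: { [C → . +], [C → . e C e], [C → . f T C], [C → .], [C' → . C] }  — shift, reduce
  I1: { [C → + .] }  — reduce
  I2: { [C' → C .] }  — accept
  I3: { [C → . +], [C → . e C e], [C → . f T C], [C → .], [C → e . C e] }  — shift, reduce
  I4: { [C → . +], [C → . e C e], [C → . f T C], [C → .], [C → f . T C], [T → . C], [T → . f T] }  — shift, reduce
  I5: { [T → C .] }  — reduce
  I6: { [C → . +], [C → . e C e], [C → . f T C], [C → .], [C → f T . C] }  — shift, reduce
  I7: { [C → . +], [C → . e C e], [C → . f T C], [C → .], [C → f . T C], [T → . C], [T → . f T], [T → f . T] }  — shift, reduce
  I8: { [C → . +], [C → . e C e], [C → . f T C], [C → .], [C → f T . C], [T → f T .] }  — shift, 2 reduces
  I9: { [C → f T C .] }  — reduce
  I10: { [C → e C . e] }  — shift
  I11: { [C → e C e .] }  — reduce

I8 contains complete items [C → .], [T → f T .] — reduce-reduce conflict.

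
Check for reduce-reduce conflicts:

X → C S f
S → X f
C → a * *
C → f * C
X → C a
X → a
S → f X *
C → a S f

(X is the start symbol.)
Yes — I18: [X → C a .] vs [X → a .]

A reduce-reduce conflict occurs when an LR(0) state has two complete items [A → α .] and [B → β .] — both call for a reduction, and with no lookahead the parser cannot choose between them.

Augment with X' → X and build the canonical LR(0) collection (I0 = CLOSURE({[X' → . X]}), then GOTO on every symbol after a dot until no new states appear). It has 20 states:
  I0: { [C → . a * *], [C → . a S f], [C → . f * C], [X → . C S f], [X → . C a], [X → . a], [X' → . X] }  — shift
  I1: { [C → . a * *], [C → . a S f], [C → . f * C], [S → . X f], [S → . f X *], [X → . C S f], [X → . C a], [X → . a], [X → C . S f], [X → C . a] }  — shift
  I2: { [X' → X .] }  — accept
  I3: { [C → . a * *], [C → . a S f], [C → . f * C], [C → a . * *], [C → a . S f], [S → . X f], [S → . f X *], [X → . C S f], [X → . C a], [X → . a], [X → a .] }  — shift, reduce
  I4: { [C → f . * C] }  — shift
  I5: { [C → . a * *], [C → . a S f], [C → . f * C], [C → f * . C] }  — shift
  I6: { [C → f * C .] }  — reduce
  I7: { [C → . a * *], [C → . a S f], [C → . f * C], [C → a . * *], [C → a . S f], [S → . X f], [S → . f X *], [X → . C S f], [X → . C a], [X → . a] }  — shift
  I8: { [C → a * . *] }  — shift
  I9: { [C → a S . f] }  — shift
  I10: { [S → X . f] }  — shift
  I11: { [C → . a * *], [C → . a S f], [C → . f * C], [C → f . * C], [S → f . X *], [X → . C S f], [X → . C a], [X → . a] }  — shift
  I12: { [S → f X . *] }  — shift
  I13: { [S → f X * .] }  — reduce
  I14: { [S → X f .] }  — reduce
  I15: { [C → a S f .] }  — reduce
  I16: { [C → a * * .] }  — reduce
  I17: { [X → C S . f] }  — shift
  I18: { [C → . a * *], [C → . a S f], [C → . f * C], [C → a . * *], [C → a . S f], [S → . X f], [S → . f X *], [X → . C S f], [X → . C a], [X → . a], [X → C a .], [X → a .] }  — shift, 2 reduces
  I19: { [X → C S f .] }  — reduce

I18 contains complete items [X → C a .], [X → a .] — reduce-reduce conflict.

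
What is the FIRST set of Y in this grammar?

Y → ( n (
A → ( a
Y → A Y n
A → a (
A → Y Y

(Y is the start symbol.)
{ '(', 'a' }

To compute FIRST(Y), examine every production with Y on the left-hand side, reading each right-hand side left to right until a non-nullable symbol is reached.

FIRST sets of the other non-terminals involved (by the same procedure, iterated to a fixed point):
  FIRST(A) = { '(', 'a' }

From Y → ( n (:
  - '(' is a terminal: add '(' and stop
From Y → A Y n:
  - A is a non-terminal: add FIRST(A) \ {ε} = { '(', 'a' }
    A is not nullable, so stop

Collecting: FIRST(Y) = { '(', 'a' }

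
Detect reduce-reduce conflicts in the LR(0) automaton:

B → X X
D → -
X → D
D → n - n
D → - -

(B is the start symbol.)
No reduce-reduce conflicts

Augment with B' → B and build the canonical LR(0) collection (I0 = CLOSURE({[B' → . B]}), then GOTO on every symbol after a dot until no new states appear). It has 10 states:
  I0: { [B → . X X], [B' → . B], [D → . - -], [D → . -], [D → . n - n], [X → . D] }  — shift
  I1: { [D → - . -], [D → - .] }  — shift, reduce
  I2: { [B' → B .] }  — accept
  I3: { [X → D .] }  — reduce
  I4: { [B → X . X], [D → . - -], [D → . -], [D → . n - n], [X → . D] }  — shift
  I5: { [D → n . - n] }  — shift
  I6: { [D → n - . n] }  — shift
  I7: { [D → n - n .] }  — reduce
  I8: { [B → X X .] }  — reduce
  I9: { [D → - - .] }  — reduce

No state contains more than one complete item.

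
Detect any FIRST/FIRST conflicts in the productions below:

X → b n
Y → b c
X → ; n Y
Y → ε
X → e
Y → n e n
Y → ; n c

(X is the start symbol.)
No FIRST/FIRST conflicts.

Productions for X:
  X → b n: FIRST = { 'b' }
  X → ; n Y: FIRST = { ';' }
  X → e: FIRST = { 'e' }
Productions for Y:
  Y → b c: FIRST = { 'b' }
  Y → ε: FIRST = { ε }
  Y → n e n: FIRST = { 'n' }
  Y → ; n c: FIRST = { ';' }

All alternatives of each non-terminal have pairwise disjoint FIRST sets.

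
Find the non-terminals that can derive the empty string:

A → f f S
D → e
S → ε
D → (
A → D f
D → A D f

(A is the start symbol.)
A non-terminal is nullable if it can derive ε (the empty string): either it has an ε-production, or it has a production whose right-hand side consists entirely of nullable non-terminals.

ε-productions: S → ε
So S is immediately nullable.
No further non-terminal can be added: every production for the remaining non-terminals contains a terminal or a non-nullable non-terminal.
Nullable = { 'S' }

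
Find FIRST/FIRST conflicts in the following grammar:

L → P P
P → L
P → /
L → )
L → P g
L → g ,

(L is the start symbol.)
Yes. L → P P / L → ')' on { ')' }; L → P P / L → P g on { ')', '/', 'g' }; L → P P / L → g ',' on { 'g' }; L → ')' / L → P g on { ')' }; L → P g / L → g ',' on { 'g' }; P → L / P → '/' on { '/' }

A FIRST/FIRST conflict occurs when two productions N → α and N → β for the same non-terminal have FIRST(α) ∩ FIRST(β) ≠ ∅ (with ε ∈ FIRST of a nullable right-hand side, so two nullable alternatives also conflict).

FIRST sets of the non-terminals at (or reachable through a nullable prefix from) the front of some alternative:
  FIRST(P) = { ')', '/', 'g' }
  FIRST(L) = { ')', '/', 'g' }

Productions for L:
  L → P P: FIRST = { ')', '/', 'g' }
  L → ): FIRST = { ')' }
  L → P g: FIRST = { ')', '/', 'g' }
  L → g ,: FIRST = { 'g' }
Productions for P:
  P → L: FIRST = { ')', '/', 'g' }
  P → /: FIRST = { '/' }

Conflict for L: L → P P and L → )
  Overlap: { ')' }
Conflict for L: L → P P and L → P g
  Overlap: { ')', '/', 'g' }
Conflict for L: L → P P and L → g ,
  Overlap: { 'g' }
Conflict for L: L → ) and L → P g
  Overlap: { ')' }
Conflict for L: L → P g and L → g ,
  Overlap: { 'g' }
Conflict for P: P → L and P → /
  Overlap: { '/' }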